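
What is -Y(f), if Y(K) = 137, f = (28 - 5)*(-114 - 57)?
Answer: -137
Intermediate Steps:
f = -3933 (f = 23*(-171) = -3933)
-Y(f) = -1*137 = -137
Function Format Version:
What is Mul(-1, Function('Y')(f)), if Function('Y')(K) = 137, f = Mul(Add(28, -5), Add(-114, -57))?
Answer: -137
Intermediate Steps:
f = -3933 (f = Mul(23, -171) = -3933)
Mul(-1, Function('Y')(f)) = Mul(-1, 137) = -137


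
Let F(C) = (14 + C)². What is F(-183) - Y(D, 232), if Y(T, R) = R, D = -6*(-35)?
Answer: 28329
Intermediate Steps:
D = 210
F(-183) - Y(D, 232) = (14 - 183)² - 1*232 = (-169)² - 232 = 28561 - 232 = 28329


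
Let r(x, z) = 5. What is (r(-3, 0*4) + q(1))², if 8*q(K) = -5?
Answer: 1225/64 ≈ 19.141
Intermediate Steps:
q(K) = -5/8 (q(K) = (⅛)*(-5) = -5/8)
(r(-3, 0*4) + q(1))² = (5 - 5/8)² = (35/8)² = 1225/64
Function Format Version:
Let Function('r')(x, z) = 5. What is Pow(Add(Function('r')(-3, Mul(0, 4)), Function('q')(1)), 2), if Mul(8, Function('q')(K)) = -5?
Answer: Rational(1225, 64) ≈ 19.141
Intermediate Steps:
Function('q')(K) = Rational(-5, 8) (Function('q')(K) = Mul(Rational(1, 8), -5) = Rational(-5, 8))
Pow(Add(Function('r')(-3, Mul(0, 4)), Function('q')(1)), 2) = Pow(Add(5, Rational(-5, 8)), 2) = Pow(Rational(35, 8), 2) = Rational(1225, 64)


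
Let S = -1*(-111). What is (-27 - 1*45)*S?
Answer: -7992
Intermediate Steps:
S = 111
(-27 - 1*45)*S = (-27 - 1*45)*111 = (-27 - 45)*111 = -72*111 = -7992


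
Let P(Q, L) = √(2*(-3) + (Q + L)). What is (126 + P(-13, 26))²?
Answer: (126 + √7)² ≈ 16550.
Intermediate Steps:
P(Q, L) = √(-6 + L + Q) (P(Q, L) = √(-6 + (L + Q)) = √(-6 + L + Q))
(126 + P(-13, 26))² = (126 + √(-6 + 26 - 13))² = (126 + √7)²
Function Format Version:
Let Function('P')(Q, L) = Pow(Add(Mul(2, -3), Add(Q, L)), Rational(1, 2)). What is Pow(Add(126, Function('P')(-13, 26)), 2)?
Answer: Pow(Add(126, Pow(7, Rational(1, 2))), 2) ≈ 16550.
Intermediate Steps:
Function('P')(Q, L) = Pow(Add(-6, L, Q), Rational(1, 2)) (Function('P')(Q, L) = Pow(Add(-6, Add(L, Q)), Rational(1, 2)) = Pow(Add(-6, L, Q), Rational(1, 2)))
Pow(Add(126, Function('P')(-13, 26)), 2) = Pow(Add(126, Pow(Add(-6, 26, -13), Rational(1, 2))), 2) = Pow(Add(126, Pow(7, Rational(1, 2))), 2)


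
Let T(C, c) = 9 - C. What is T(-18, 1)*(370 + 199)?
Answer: 15363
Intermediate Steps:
T(-18, 1)*(370 + 199) = (9 - 1*(-18))*(370 + 199) = (9 + 18)*569 = 27*569 = 15363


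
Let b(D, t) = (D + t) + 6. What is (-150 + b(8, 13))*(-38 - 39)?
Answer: 9471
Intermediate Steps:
b(D, t) = 6 + D + t
(-150 + b(8, 13))*(-38 - 39) = (-150 + (6 + 8 + 13))*(-38 - 39) = (-150 + 27)*(-77) = -123*(-77) = 9471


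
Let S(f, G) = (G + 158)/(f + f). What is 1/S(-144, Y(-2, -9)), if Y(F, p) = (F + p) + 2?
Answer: -288/149 ≈ -1.9329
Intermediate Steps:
Y(F, p) = 2 + F + p
S(f, G) = (158 + G)/(2*f) (S(f, G) = (158 + G)/((2*f)) = (158 + G)*(1/(2*f)) = (158 + G)/(2*f))
1/S(-144, Y(-2, -9)) = 1/((1/2)*(158 + (2 - 2 - 9))/(-144)) = 1/((1/2)*(-1/144)*(158 - 9)) = 1/((1/2)*(-1/144)*149) = 1/(-149/288) = -288/149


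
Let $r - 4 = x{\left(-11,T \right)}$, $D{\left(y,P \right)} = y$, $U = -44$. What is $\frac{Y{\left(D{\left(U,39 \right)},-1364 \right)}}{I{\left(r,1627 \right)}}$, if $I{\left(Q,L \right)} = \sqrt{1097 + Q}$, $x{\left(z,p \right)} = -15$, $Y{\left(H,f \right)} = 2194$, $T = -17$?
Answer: $\frac{1097 \sqrt{1086}}{543} \approx 66.577$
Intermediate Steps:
$r = -11$ ($r = 4 - 15 = -11$)
$\frac{Y{\left(D{\left(U,39 \right)},-1364 \right)}}{I{\left(r,1627 \right)}} = \frac{2194}{\sqrt{1097 - 11}} = \frac{2194}{\sqrt{1086}} = 2194 \frac{\sqrt{1086}}{1086} = \frac{1097 \sqrt{1086}}{543}$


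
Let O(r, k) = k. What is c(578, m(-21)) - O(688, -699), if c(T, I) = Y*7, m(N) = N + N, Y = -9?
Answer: 636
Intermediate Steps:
m(N) = 2*N
c(T, I) = -63 (c(T, I) = -9*7 = -63)
c(578, m(-21)) - O(688, -699) = -63 - 1*(-699) = -63 + 699 = 636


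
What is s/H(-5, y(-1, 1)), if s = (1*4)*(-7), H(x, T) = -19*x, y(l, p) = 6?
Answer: -28/95 ≈ -0.29474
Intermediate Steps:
s = -28 (s = 4*(-7) = -28)
s/H(-5, y(-1, 1)) = -28/((-19*(-5))) = -28/95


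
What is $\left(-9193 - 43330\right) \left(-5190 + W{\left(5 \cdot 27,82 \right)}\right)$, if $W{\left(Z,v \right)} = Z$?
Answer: $265503765$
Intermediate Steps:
$\left(-9193 - 43330\right) \left(-5190 + W{\left(5 \cdot 27,82 \right)}\right) = \left(-9193 - 43330\right) \left(-5190 + 5 \cdot 27\right) = - 52523 \left(-5190 + 135\right) = \left(-52523\right) \left(-5055\right) = 265503765$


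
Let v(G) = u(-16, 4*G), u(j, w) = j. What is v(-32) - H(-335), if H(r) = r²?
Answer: -112241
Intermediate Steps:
v(G) = -16
v(-32) - H(-335) = -16 - 1*(-335)² = -16 - 1*112225 = -16 - 112225 = -112241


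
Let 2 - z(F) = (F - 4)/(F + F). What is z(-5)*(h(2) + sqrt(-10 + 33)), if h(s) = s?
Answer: 11/5 + 11*sqrt(23)/10 ≈ 7.4754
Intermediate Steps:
z(F) = 2 - (-4 + F)/(2*F) (z(F) = 2 - (F - 4)/(F + F) = 2 - (-4 + F)/(2*F))
z(-5)*(h(2) + sqrt(-10 + 33)) = (3/2 + 2/(-5))*(2 + sqrt(-10 + 33)) = (3/2 + 2*(-1/5))*(2 + sqrt(23)) = (3/2 - 2/5)*(2 + sqrt(23)) = 11*(2 + sqrt(23))/10 = 11/5 + 11*sqrt(23)/10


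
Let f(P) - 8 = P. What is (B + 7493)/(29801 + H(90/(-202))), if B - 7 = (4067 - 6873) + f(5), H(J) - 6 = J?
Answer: 475407/3010462 ≈ 0.15792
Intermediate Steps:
f(P) = 8 + P
H(J) = 6 + J
B = -2786 (B = 7 + ((4067 - 6873) + (8 + 5)) = 7 + (-2806 + 13) = 7 - 2793 = -2786)
(B + 7493)/(29801 + H(90/(-202))) = (-2786 + 7493)/(29801 + (6 + 90/(-202))) = 4707/(29801 + (6 + 90*(-1/202))) = 4707/(29801 + (6 - 45/101)) = 4707/(29801 + 561/101) = 4707/(3010462/101) = 4707*(101/3010462) = 475407/3010462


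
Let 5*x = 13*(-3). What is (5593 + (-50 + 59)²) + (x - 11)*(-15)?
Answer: 5956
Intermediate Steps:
x = -39/5 (x = (13*(-3))/5 = (⅕)*(-39) = -39/5 ≈ -7.8000)
(5593 + (-50 + 59)²) + (x - 11)*(-15) = (5593 + (-50 + 59)²) + (-39/5 - 11)*(-15) = (5593 + 9²) - 94/5*(-15) = (5593 + 81) + 282 = 5674 + 282 = 5956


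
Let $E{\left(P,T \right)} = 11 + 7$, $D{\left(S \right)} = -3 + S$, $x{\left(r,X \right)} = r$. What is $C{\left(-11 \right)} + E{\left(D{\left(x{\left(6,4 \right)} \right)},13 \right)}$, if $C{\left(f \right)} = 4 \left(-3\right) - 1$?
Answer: $5$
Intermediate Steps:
$E{\left(P,T \right)} = 18$
$C{\left(f \right)} = -13$ ($C{\left(f \right)} = -12 - 1 = -13$)
$C{\left(-11 \right)} + E{\left(D{\left(x{\left(6,4 \right)} \right)},13 \right)} = -13 + 18 = 5$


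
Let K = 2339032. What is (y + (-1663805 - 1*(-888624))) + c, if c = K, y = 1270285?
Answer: 2834136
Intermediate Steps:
c = 2339032
(y + (-1663805 - 1*(-888624))) + c = (1270285 + (-1663805 - 1*(-888624))) + 2339032 = (1270285 + (-1663805 + 888624)) + 2339032 = (1270285 - 775181) + 2339032 = 495104 + 2339032 = 2834136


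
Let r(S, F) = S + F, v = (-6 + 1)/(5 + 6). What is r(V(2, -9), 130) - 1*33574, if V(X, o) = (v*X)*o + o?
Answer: -367893/11 ≈ -33445.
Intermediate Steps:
v = -5/11 ≈ -0.45455
V(X, o) = o - 5*X*o/11 (V(X, o) = (-5*X/11)*o + o = -5*X*o/11 + o = o - 5*X*o/11)
r(S, F) = F + S
r(V(2, -9), 130) - 1*33574 = (130 + (1/11)*(-9)*(11 - 5*2)) - 1*33574 = (130 + (1/11)*(-9)*(11 - 10)) - 33574 = (130 + (1/11)*(-9)*1) - 33574 = (130 - 9/11) - 33574 = 1421/11 - 33574 = -367893/11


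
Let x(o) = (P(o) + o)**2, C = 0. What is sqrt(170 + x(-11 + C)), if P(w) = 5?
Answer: sqrt(206) ≈ 14.353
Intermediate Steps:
x(o) = (5 + o)**2
sqrt(170 + x(-11 + C)) = sqrt(170 + (5 + (-11 + 0))**2) = sqrt(170 + (5 - 11)**2) = sqrt(170 + (-6)**2) = sqrt(170 + 36) = sqrt(206)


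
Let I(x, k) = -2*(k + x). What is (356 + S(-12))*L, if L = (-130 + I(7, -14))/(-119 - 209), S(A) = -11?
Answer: 10005/82 ≈ 122.01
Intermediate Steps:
I(x, k) = -2*k - 2*x
L = 29/82 (L = (-130 + (-2*(-14) - 2*7))/(-119 - 209) = (-130 + (28 - 14))/(-328) = (-130 + 14)*(-1/328) = -116*(-1/328) = 29/82 ≈ 0.35366)
(356 + S(-12))*L = (356 - 11)*(29/82) = 345*(29/82) = 10005/82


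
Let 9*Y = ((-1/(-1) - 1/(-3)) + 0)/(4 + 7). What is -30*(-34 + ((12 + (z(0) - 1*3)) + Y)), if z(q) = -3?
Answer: 83120/99 ≈ 839.60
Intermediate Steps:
Y = 4/297 (Y = (((-1/(-1) - 1/(-3)) + 0)/(4 + 7))/9 = (((-1*(-1) - 1*(-1/3)) + 0)/11)/9 = (((1 + 1/3) + 0)*(1/11))/9 = ((4/3 + 0)*(1/11))/9 = ((4/3)*(1/11))/9 = (1/9)*(4/33) = 4/297 ≈ 0.013468)
-30*(-34 + ((12 + (z(0) - 1*3)) + Y)) = -30*(-34 + ((12 + (-3 - 1*3)) + 4/297)) = -30*(-34 + ((12 + (-3 - 3)) + 4/297)) = -30*(-34 + ((12 - 6) + 4/297)) = -30*(-34 + (6 + 4/297)) = -30*(-34 + 1786/297) = -30*(-8312/297) = 83120/99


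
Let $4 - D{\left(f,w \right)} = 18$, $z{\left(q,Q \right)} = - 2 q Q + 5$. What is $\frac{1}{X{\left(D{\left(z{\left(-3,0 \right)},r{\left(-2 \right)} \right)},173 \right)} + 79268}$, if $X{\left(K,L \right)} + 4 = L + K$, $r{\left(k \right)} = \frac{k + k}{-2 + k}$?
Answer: $\frac{1}{79423} \approx 1.2591 \cdot 10^{-5}$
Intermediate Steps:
$r{\left(k \right)} = \frac{2 k}{-2 + k}$
$z{\left(q,Q \right)} = 5 - 2 Q q$ ($z{\left(q,Q \right)} = - 2 Q q + 5 = 5 - 2 Q q$)
$D{\left(f,w \right)} = -14$ ($D{\left(f,w \right)} = 4 - 18 = -14$)
$X{\left(K,L \right)} = -4 + K + L$ ($X{\left(K,L \right)} = -4 + \left(L + K\right) = -4 + \left(K + L\right) = -4 + K + L$)
$\frac{1}{X{\left(D{\left(z{\left(-3,0 \right)},r{\left(-2 \right)} \right)},173 \right)} + 79268} = \frac{1}{\left(-4 - 14 + 173\right) + 79268} = \frac{1}{155 + 79268} = \frac{1}{79423}$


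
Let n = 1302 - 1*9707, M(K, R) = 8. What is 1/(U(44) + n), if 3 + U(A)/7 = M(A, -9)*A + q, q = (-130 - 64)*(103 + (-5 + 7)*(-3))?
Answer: -1/137688 ≈ -7.2628e-6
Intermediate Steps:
q = -18818 (q = -194*(103 + 2*(-3)) = -194*(103 - 6) = -194*97 = -18818)
U(A) = -131747 + 56*A (U(A) = -21 + 7*(8*A - 18818) = -21 + 7*(-18818 + 8*A) = -21 + (-131726 + 56*A) = -131747 + 56*A)
n = -8405 (n = 1302 - 9707 = -8405)
1/(U(44) + n) = 1/((-131747 + 56*44) - 8405) = 1/((-131747 + 2464) - 8405) = 1/(-129283 - 8405) = 1/(-137688) = -1/137688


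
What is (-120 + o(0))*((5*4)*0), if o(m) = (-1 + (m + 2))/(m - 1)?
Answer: 0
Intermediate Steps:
o(m) = (1 + m)/(-1 + m) (o(m) = (-1 + (2 + m))/(-1 + m) = (1 + m)/(-1 + m))
(-120 + o(0))*((5*4)*0) = (-120 + (1 + 0)/(-1 + 0))*((5*4)*0) = (-120 + 1/(-1))*(20*0) = (-120 - 1*1)*0 = (-120 - 1)*0 = -121*0 = 0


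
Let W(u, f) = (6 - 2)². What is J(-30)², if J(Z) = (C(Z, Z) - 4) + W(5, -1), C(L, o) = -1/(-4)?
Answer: 2401/16 ≈ 150.06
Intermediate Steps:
C(L, o) = ¼ (C(L, o) = -1*(-¼) = ¼)
W(u, f) = 16 (W(u, f) = 4² = 16)
J(Z) = 49/4 (J(Z) = (¼ - 4) + 16 = -15/4 + 16 = 49/4)
J(-30)² = (49/4)² = 2401/16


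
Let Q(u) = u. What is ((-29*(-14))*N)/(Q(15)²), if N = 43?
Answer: 17458/225 ≈ 77.591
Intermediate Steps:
((-29*(-14))*N)/(Q(15)²) = (-29*(-14)*43)/(15²) = (406*43)/225 = 17458*(1/225) = 17458/225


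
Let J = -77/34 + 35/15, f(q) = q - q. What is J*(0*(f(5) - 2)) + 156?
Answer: 156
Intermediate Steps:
f(q) = 0
J = 7/102 (J = -77*1/34 + 35*(1/15) = -77/34 + 7/3 = 7/102 ≈ 0.068627)
J*(0*(f(5) - 2)) + 156 = 7*(0*(0 - 2))/102 + 156 = 7*(0*(-2))/102 + 156 = (7/102)*0 + 156 = 0 + 156 = 156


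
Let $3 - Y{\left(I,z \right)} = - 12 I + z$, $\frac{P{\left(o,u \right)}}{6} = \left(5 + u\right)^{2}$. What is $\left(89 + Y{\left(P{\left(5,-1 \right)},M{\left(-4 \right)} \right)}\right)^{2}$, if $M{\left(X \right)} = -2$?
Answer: $1552516$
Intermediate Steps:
$P{\left(o,u \right)} = 6 \left(5 + u\right)^{2}$
$Y{\left(I,z \right)} = 3 - z + 12 I$ ($Y{\left(I,z \right)} = 3 - \left(- 12 I + z\right) = 3 - \left(z - 12 I\right) = 3 + \left(- z + 12 I\right) = 3 - z + 12 I$)
$\left(89 + Y{\left(P{\left(5,-1 \right)},M{\left(-4 \right)} \right)}\right)^{2} = \left(89 + \left(3 - -2 + 12 \cdot 6 \left(5 - 1\right)^{2}\right)\right)^{2} = \left(89 + \left(3 + 2 + 12 \cdot 6 \cdot 4^{2}\right)\right)^{2} = \left(89 + \left(3 + 2 + 12 \cdot 6 \cdot 16\right)\right)^{2} = \left(89 + \left(3 + 2 + 12 \cdot 96\right)\right)^{2} = \left(89 + \left(3 + 2 + 1152\right)\right)^{2} = \left(89 + 1157\right)^{2} = 1246^{2} = 1552516$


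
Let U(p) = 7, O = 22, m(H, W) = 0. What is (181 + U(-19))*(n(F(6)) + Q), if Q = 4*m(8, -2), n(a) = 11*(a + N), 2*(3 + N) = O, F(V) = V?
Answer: 28952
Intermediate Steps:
N = 8 (N = -3 + (1/2)*22 = -3 + 11 = 8)
n(a) = 88 + 11*a (n(a) = 11*(a + 8) = 11*(8 + a) = 88 + 11*a)
Q = 0 (Q = 4*0 = 0)
(181 + U(-19))*(n(F(6)) + Q) = (181 + 7)*((88 + 11*6) + 0) = 188*((88 + 66) + 0) = 188*(154 + 0) = 188*154 = 28952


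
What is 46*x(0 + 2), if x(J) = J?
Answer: 92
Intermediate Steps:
46*x(0 + 2) = 46*(0 + 2) = 46*2 = 92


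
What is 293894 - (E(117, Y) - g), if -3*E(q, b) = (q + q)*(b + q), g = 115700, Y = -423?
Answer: 385726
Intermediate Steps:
E(q, b) = -2*q*(b + q)/3 (E(q, b) = -(q + q)*(b + q)/3 = -2*q*(b + q)/3)
293894 - (E(117, Y) - g) = 293894 - (-⅔*117*(-423 + 117) - 1*115700) = 293894 - (-⅔*117*(-306) - 115700) = 293894 - (23868 - 115700) = 293894 - 1*(-91832) = 293894 + 91832 = 385726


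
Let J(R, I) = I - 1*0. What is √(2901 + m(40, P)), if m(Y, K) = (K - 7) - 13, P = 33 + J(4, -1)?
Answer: √2913 ≈ 53.972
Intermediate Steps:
J(R, I) = I (J(R, I) = I + 0 = I)
P = 32 (P = 33 - 1 = 32)
m(Y, K) = -20 + K (m(Y, K) = (-7 + K) - 13 = -20 + K)
√(2901 + m(40, P)) = √(2901 + (-20 + 32)) = √(2901 + 12) = √2913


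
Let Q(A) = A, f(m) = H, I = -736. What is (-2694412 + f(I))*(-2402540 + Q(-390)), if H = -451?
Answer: 6475567148590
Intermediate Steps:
f(m) = -451
(-2694412 + f(I))*(-2402540 + Q(-390)) = (-2694412 - 451)*(-2402540 - 390) = -2694863*(-2402930) = 6475567148590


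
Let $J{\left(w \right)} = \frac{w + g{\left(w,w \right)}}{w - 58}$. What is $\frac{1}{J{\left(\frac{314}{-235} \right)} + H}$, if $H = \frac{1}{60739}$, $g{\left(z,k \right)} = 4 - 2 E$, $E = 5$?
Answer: $\frac{30248022}{3740285} \approx 8.0871$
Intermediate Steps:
$g{\left(z,k \right)} = -6$ ($g{\left(z,k \right)} = 4 - 10 = -6$)
$J{\left(w \right)} = \frac{-6 + w}{-58 + w}$ ($J{\left(w \right)} = \frac{w - 6}{w - 58} = \frac{-6 + w}{-58 + w}$)
$H = \frac{1}{60739} \approx 1.6464 \cdot 10^{-5}$
$\frac{1}{J{\left(\frac{314}{-235} \right)} + H} = \frac{1}{\frac{-6 + \frac{314}{-235}}{-58 + \frac{314}{-235}} + \frac{1}{60739}} = \frac{1}{\frac{-6 + 314 \left(- \frac{1}{235}\right)}{-58 + 314 \left(- \frac{1}{235}\right)} + \frac{1}{60739}} = \frac{1}{\frac{-6 - \frac{314}{235}}{-58 - \frac{314}{235}} + \frac{1}{60739}} = \frac{1}{\frac{1}{- \frac{13944}{235}} \left(- \frac{1724}{235}\right) + \frac{1}{60739}} = \frac{1}{\left(- \frac{235}{13944}\right) \left(- \frac{1724}{235}\right) + \frac{1}{60739}} = \frac{1}{\frac{431}{3486} + \frac{1}{60739}} = \frac{1}{\frac{3740285}{30248022}} = \frac{30248022}{3740285}$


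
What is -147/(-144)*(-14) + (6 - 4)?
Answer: -295/24 ≈ -12.292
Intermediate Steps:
-147/(-144)*(-14) + (6 - 4) = -147*(-1/144)*(-14) + 2 = (49/48)*(-14) + 2 = -343/24 + 2 = -295/24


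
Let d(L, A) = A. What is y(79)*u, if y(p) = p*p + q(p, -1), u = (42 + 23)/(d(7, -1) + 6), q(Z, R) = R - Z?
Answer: 80093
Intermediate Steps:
u = 13 (u = (42 + 23)/(-1 + 6) = 65/5 = 65*(⅕) = 13)
y(p) = -1 + p² - p (y(p) = p*p + (-1 - p) = p² + (-1 - p) = -1 + p² - p)
y(79)*u = (-1 + 79² - 1*79)*13 = (-1 + 6241 - 79)*13 = 6161*13 = 80093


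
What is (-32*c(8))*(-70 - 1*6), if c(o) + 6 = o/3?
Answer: -24320/3 ≈ -8106.7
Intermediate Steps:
c(o) = -6 + o/3
(-32*c(8))*(-70 - 1*6) = (-32*(-6 + (⅓)*8))*(-70 - 1*6) = (-32*(-6 + 8/3))*(-70 - 6) = -32*(-10/3)*(-76) = (320/3)*(-76) = -24320/3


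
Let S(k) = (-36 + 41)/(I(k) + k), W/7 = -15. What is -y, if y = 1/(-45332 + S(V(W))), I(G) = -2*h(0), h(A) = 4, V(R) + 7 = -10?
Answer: 5/226661 ≈ 2.2059e-5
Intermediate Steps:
W = -105 (W = 7*(-15) = -105)
V(R) = -17 (V(R) = -7 - 10 = -17)
I(G) = -8 (I(G) = -2*4 = -8)
S(k) = 5/(-8 + k) (S(k) = (-36 + 41)/(-8 + k) = 5/(-8 + k))
y = -5/226661 (y = 1/(-45332 + 5/(-8 - 17)) = 1/(-45332 + 5/(-25)) = 1/(-45332 + 5*(-1/25)) = 1/(-45332 - 1/5) = 1/(-226661/5) = -5/226661 ≈ -2.2059e-5)
-y = -1*(-5/226661) = 5/226661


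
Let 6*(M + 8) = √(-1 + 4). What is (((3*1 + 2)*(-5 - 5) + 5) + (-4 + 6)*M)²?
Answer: (183 - √3)²/9 ≈ 3650.9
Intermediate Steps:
M = -8 + √3/6 (M = -8 + √(-1 + 4)/6 = -8 + √3/6 ≈ -7.7113)
(((3*1 + 2)*(-5 - 5) + 5) + (-4 + 6)*M)² = (((3*1 + 2)*(-5 - 5) + 5) + (-4 + 6)*(-8 + √3/6))² = (((3 + 2)*(-10) + 5) + 2*(-8 + √3/6))² = ((5*(-10) + 5) + (-16 + √3/3))² = ((-50 + 5) + (-16 + √3/3))² = (-45 + (-16 + √3/3))² = (-61 + √3/3)²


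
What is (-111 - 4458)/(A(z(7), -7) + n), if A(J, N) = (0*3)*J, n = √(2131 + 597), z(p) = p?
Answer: -4569*√682/1364 ≈ -87.478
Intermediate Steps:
n = 2*√682 (n = √2728 = 2*√682 ≈ 52.230)
A(J, N) = 0 (A(J, N) = 0*J = 0)
(-111 - 4458)/(A(z(7), -7) + n) = (-111 - 4458)/(0 + 2*√682) = -4569*√682/1364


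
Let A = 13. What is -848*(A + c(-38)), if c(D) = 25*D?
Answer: 794576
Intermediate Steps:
-848*(A + c(-38)) = -848*(13 + 25*(-38)) = -848*(13 - 950) = -848*(-937) = 794576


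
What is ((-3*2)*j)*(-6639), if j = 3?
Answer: 119502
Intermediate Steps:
((-3*2)*j)*(-6639) = (-3*2*3)*(-6639) = -6*3*(-6639) = -18*(-6639) = 119502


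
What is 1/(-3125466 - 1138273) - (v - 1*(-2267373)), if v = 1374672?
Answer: -15528729306256/4263739 ≈ -3.6420e+6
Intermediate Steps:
1/(-3125466 - 1138273) - (v - 1*(-2267373)) = 1/(-3125466 - 1138273) - (1374672 - 1*(-2267373)) = 1/(-4263739) - (1374672 + 2267373) = -1/4263739 - 1*3642045 = -1/4263739 - 3642045 = -15528729306256/4263739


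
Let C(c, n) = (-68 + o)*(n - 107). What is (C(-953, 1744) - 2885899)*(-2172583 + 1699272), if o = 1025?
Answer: 624434469190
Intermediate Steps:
C(c, n) = -102399 + 957*n (C(c, n) = (-68 + 1025)*(n - 107) = 957*(-107 + n) = -102399 + 957*n)
(C(-953, 1744) - 2885899)*(-2172583 + 1699272) = ((-102399 + 957*1744) - 2885899)*(-2172583 + 1699272) = ((-102399 + 1669008) - 2885899)*(-473311) = (1566609 - 2885899)*(-473311) = -1319290*(-473311) = 624434469190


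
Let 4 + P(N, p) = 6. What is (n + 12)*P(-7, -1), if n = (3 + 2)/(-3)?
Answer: 62/3 ≈ 20.667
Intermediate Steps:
n = -5/3 (n = -⅓*5 = -5/3 ≈ -1.6667)
P(N, p) = 2 (P(N, p) = -4 + 6 = 2)
(n + 12)*P(-7, -1) = (-5/3 + 12)*2 = (31/3)*2 = 62/3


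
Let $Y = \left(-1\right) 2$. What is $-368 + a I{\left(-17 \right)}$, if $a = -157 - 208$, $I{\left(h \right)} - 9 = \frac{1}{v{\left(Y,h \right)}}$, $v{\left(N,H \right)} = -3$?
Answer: $- \frac{10594}{3} \approx -3531.3$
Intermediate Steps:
$Y = -2$
$I{\left(h \right)} = \frac{26}{3}$ ($I{\left(h \right)} = 9 + \frac{1}{-3} = 9 - \frac{1}{3} = \frac{26}{3}$)
$a = -365$
$-368 + a I{\left(-17 \right)} = -368 - \frac{9490}{3} = - \frac{10594}{3}$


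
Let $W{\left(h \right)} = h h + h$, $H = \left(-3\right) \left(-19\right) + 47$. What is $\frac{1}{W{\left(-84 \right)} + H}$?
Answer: $\frac{1}{7076} \approx 0.00014132$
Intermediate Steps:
$H = 104$ ($H = 57 + 47 = 104$)
$W{\left(h \right)} = h + h^{2}$ ($W{\left(h \right)} = h^{2} + h = h + h^{2}$)
$\frac{1}{W{\left(-84 \right)} + H} = \frac{1}{- 84 \left(1 - 84\right) + 104} = \frac{1}{\left(-84\right) \left(-83\right) + 104} = \frac{1}{6972 + 104} = \frac{1}{7076}$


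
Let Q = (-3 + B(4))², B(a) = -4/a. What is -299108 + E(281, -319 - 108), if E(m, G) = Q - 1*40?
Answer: -299132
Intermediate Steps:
Q = 16 (Q = (-3 - 4/4)² = (-3 - 4*¼)² = (-3 - 1)² = (-4)² = 16)
E(m, G) = -24 (E(m, G) = 16 - 1*40 = 16 - 40 = -24)
-299108 + E(281, -319 - 108) = -299108 - 24 = -299132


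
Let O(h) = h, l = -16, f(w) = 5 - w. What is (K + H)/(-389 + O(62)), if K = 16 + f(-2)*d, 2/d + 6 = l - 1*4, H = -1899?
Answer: 8162/1417 ≈ 5.7601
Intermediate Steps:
d = -1/13 (d = 2/(-6 + (-16 - 1*4)) = 2/(-6 + (-16 - 4)) = 2/(-6 - 20) = 2/(-26) = 2*(-1/26) = -1/13 ≈ -0.076923)
K = 201/13 (K = 16 + (5 - 1*(-2))*(-1/13) = 16 + (5 + 2)*(-1/13) = 16 + 7*(-1/13) = 16 - 7/13 = 201/13 ≈ 15.462)
(K + H)/(-389 + O(62)) = (201/13 - 1899)/(-389 + 62) = -24486/13/(-327) = -24486/13*(-1/327) = 8162/1417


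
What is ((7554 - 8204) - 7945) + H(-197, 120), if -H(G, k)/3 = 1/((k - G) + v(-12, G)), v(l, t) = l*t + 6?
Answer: -23094768/2687 ≈ -8595.0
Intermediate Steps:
v(l, t) = 6 + l*t
H(G, k) = -3/(6 + k - 13*G) (H(G, k) = -3/((k - G) + (6 - 12*G)) = -3/(6 + k - 13*G))
((7554 - 8204) - 7945) + H(-197, 120) = ((7554 - 8204) - 7945) - 3/(6 + 120 - 13*(-197)) = (-650 - 7945) - 3/(6 + 120 + 2561) = -8595 - 3/2687 = -23094768/2687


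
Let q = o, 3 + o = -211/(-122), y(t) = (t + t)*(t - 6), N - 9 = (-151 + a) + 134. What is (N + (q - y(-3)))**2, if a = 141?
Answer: 89927289/14884 ≈ 6041.9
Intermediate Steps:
N = 133 (N = 9 + ((-151 + 141) + 134) = 9 + (-10 + 134) = 9 + 124 = 133)
y(t) = 2*t*(-6 + t) (y(t) = (2*t)*(-6 + t) = 2*t*(-6 + t))
o = -155/122 (o = -3 - 211/(-122) = -3 - 211*(-1/122) = -3 + 211/122 = -155/122 ≈ -1.2705)
q = -155/122 ≈ -1.2705
(N + (q - y(-3)))**2 = (133 + (-155/122 - 2*(-3)*(-6 - 3)))**2 = (133 + (-155/122 - 2*(-3)*(-9)))**2 = (133 + (-155/122 - 1*54))**2 = (133 + (-155/122 - 54))**2 = (133 - 6743/122)**2 = (9483/122)**2 = 89927289/14884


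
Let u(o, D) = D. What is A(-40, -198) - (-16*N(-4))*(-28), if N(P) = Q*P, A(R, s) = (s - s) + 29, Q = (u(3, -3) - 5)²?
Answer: 114717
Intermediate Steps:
Q = 64 (Q = (-3 - 5)² = (-8)² = 64)
A(R, s) = 29 (A(R, s) = 0 + 29 = 29)
N(P) = 64*P
A(-40, -198) - (-16*N(-4))*(-28) = 29 - (-1024*(-4))*(-28) = 29 - (-16*(-256))*(-28) = 29 - 4096*(-28) = 29 - 1*(-114688) = 29 + 114688 = 114717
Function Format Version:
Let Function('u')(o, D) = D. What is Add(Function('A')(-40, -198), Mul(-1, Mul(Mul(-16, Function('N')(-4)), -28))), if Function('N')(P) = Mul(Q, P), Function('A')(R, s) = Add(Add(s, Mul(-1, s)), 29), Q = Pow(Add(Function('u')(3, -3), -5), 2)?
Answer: 114717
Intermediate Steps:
Q = 64 (Q = Pow(Add(-3, -5), 2) = Pow(-8, 2) = 64)
Function('A')(R, s) = 29 (Function('A')(R, s) = Add(0, 29) = 29)
Function('N')(P) = Mul(64, P)
Add(Function('A')(-40, -198), Mul(-1, Mul(Mul(-16, Function('N')(-4)), -28))) = Add(29, Mul(-1, Mul(Mul(-16, Mul(64, -4)), -28))) = Add(29, Mul(-1, Mul(Mul(-16, -256), -28))) = Add(29, Mul(-1, Mul(4096, -28))) = Add(29, Mul(-1, -114688)) = Add(29, 114688) = 114717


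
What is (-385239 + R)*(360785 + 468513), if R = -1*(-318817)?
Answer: -55083631756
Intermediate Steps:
R = 318817
(-385239 + R)*(360785 + 468513) = (-385239 + 318817)*(360785 + 468513) = -66422*829298 = -55083631756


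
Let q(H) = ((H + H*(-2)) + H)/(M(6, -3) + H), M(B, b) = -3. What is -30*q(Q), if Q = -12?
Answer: 0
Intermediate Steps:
q(H) = 0 (q(H) = ((H + H*(-2)) + H)/(-3 + H) = ((H - 2*H) + H)/(-3 + H) = (-H + H)/(-3 + H) = 0/(-3 + H) = 0)
-30*q(Q) = -30*0 = 0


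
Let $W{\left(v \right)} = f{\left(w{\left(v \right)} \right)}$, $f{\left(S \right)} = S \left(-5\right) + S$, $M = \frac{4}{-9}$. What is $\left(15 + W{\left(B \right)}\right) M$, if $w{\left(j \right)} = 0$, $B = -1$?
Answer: $- \frac{20}{3} \approx -6.6667$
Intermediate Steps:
$M = - \frac{4}{9}$ ($M = 4 \left(- \frac{1}{9}\right) = - \frac{4}{9} \approx -0.44444$)
$f{\left(S \right)} = - 4 S$ ($f{\left(S \right)} = - 5 S + S = - 4 S$)
$W{\left(v \right)} = 0$ ($W{\left(v \right)} = \left(-4\right) 0 = 0$)
$\left(15 + W{\left(B \right)}\right) M = \left(15 + 0\right) \left(- \frac{4}{9}\right) = 15 \left(- \frac{4}{9}\right) = - \frac{20}{3}$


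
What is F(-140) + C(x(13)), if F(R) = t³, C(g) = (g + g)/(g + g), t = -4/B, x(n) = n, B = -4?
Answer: 2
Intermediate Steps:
t = 1 (t = -4/(-4) = -4*(-¼) = 1)
C(g) = 1 (C(g) = (2*g)/((2*g)) = (2*g)*(1/(2*g)) = 1)
F(R) = 1 (F(R) = 1³ = 1)
F(-140) + C(x(13)) = 1 + 1 = 2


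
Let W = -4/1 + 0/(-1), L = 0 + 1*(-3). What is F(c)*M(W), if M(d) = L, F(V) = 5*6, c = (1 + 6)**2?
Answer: -90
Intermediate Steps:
c = 49 (c = 7**2 = 49)
L = -3 (L = 0 - 3 = -3)
W = -4 (W = -4*1 + 0*(-1) = -4 + 0 = -4)
F(V) = 30
M(d) = -3
F(c)*M(W) = 30*(-3) = -90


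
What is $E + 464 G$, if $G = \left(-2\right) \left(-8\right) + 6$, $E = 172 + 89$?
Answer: $10469$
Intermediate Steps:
$E = 261$
$G = 22$ ($G = 16 + 6 = 22$)
$E + 464 G = 261 + 464 \cdot 22 = 261 + 10208 = 10469$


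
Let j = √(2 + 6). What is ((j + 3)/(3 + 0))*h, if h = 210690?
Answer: 210690 + 140460*√2 ≈ 4.0933e+5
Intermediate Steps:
j = 2*√2 (j = √8 = 2*√2 ≈ 2.8284)
((j + 3)/(3 + 0))*h = ((2*√2 + 3)/(3 + 0))*210690 = ((3 + 2*√2)/3)*210690 = ((3 + 2*√2)*(⅓))*210690 = (1 + 2*√2/3)*210690 = 210690 + 140460*√2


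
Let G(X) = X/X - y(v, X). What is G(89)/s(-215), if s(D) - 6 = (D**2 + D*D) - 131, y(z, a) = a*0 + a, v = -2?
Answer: -88/92325 ≈ -0.00095315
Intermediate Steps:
y(z, a) = a (y(z, a) = 0 + a = a)
s(D) = -125 + 2*D**2 (s(D) = 6 + ((D**2 + D*D) - 131) = 6 + ((D**2 + D**2) - 131) = 6 + (2*D**2 - 131) = 6 + (-131 + 2*D**2) = -125 + 2*D**2)
G(X) = 1 - X (G(X) = X/X - X = 1 - X)
G(89)/s(-215) = (1 - 1*89)/(-125 + 2*(-215)**2) = (1 - 89)/(-125 + 2*46225) = -88/(-125 + 92450) = -88/92325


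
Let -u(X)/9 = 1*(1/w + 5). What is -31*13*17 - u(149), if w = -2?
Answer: -13621/2 ≈ -6810.5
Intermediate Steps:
u(X) = -81/2 (u(X) = -9*(1/(-2) + 5) = -9*(-½ + 5) = -9*9/2 = -81/2)
-31*13*17 - u(149) = -31*13*17 - 1*(-81/2) = -403*17 + 81/2 = -6851 + 81/2 = -13621/2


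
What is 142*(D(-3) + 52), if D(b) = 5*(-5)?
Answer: 3834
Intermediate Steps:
D(b) = -25
142*(D(-3) + 52) = 142*(-25 + 52) = 142*27 = 3834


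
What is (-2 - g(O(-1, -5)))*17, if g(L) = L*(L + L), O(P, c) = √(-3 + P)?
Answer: 102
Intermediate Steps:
g(L) = 2*L² (g(L) = L*(2*L) = 2*L²)
(-2 - g(O(-1, -5)))*17 = (-2 - 2*(√(-3 - 1))²)*17 = (-2 - 2*(√(-4))²)*17 = (-2 - 2*(2*I)²)*17 = (-2 - 2*(-4))*17 = (-2 - 1*(-8))*17 = (-2 + 8)*17 = 6*17 = 102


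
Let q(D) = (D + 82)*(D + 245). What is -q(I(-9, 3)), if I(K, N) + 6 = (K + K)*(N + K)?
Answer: -63848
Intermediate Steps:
I(K, N) = -6 + 2*K*(K + N) (I(K, N) = -6 + (K + K)*(N + K) = -6 + (2*K)*(K + N) = -6 + 2*K*(K + N))
q(D) = (82 + D)*(245 + D)
-q(I(-9, 3)) = -(20090 + (-6 + 2*(-9)**2 + 2*(-9)*3)**2 + 327*(-6 + 2*(-9)**2 + 2*(-9)*3)) = -(20090 + (-6 + 2*81 - 54)**2 + 327*(-6 + 2*81 - 54)) = -(20090 + (-6 + 162 - 54)**2 + 327*(-6 + 162 - 54)) = -(20090 + 102**2 + 327*102) = -(20090 + 10404 + 33354) = -1*63848 = -63848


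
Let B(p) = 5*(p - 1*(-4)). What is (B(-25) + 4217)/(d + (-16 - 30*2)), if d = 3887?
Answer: 4112/3811 ≈ 1.0790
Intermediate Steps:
B(p) = 20 + 5*p (B(p) = 5*(p + 4) = 5*(4 + p) = 20 + 5*p)
(B(-25) + 4217)/(d + (-16 - 30*2)) = ((20 + 5*(-25)) + 4217)/(3887 + (-16 - 30*2)) = ((20 - 125) + 4217)/(3887 + (-16 - 60)) = (-105 + 4217)/(3887 - 76) = 4112/3811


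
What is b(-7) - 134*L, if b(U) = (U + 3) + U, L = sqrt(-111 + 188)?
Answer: -11 - 134*sqrt(77) ≈ -1186.8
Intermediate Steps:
L = sqrt(77) ≈ 8.7750
b(U) = 3 + 2*U (b(U) = (3 + U) + U = 3 + 2*U)
b(-7) - 134*L = (3 + 2*(-7)) - 134*sqrt(77) = (3 - 14) - 134*sqrt(77) = -11 - 134*sqrt(77)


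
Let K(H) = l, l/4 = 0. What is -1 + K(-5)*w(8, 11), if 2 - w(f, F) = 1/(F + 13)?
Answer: -1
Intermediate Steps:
l = 0 (l = 4*0 = 0)
K(H) = 0
w(f, F) = 2 - 1/(13 + F) (w(f, F) = 2 - 1/(F + 13) = 2 - 1/(13 + F))
-1 + K(-5)*w(8, 11) = -1 + 0*((25 + 2*11)/(13 + 11)) = -1 + 0*((25 + 22)/24) = -1 + 0*((1/24)*47) = -1 + 0*(47/24) = -1 + 0 = -1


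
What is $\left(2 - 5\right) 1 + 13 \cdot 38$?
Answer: $491$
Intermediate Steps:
$\left(2 - 5\right) 1 + 13 \cdot 38 = \left(-3\right) 1 + 494 = -3 + 494 = 491$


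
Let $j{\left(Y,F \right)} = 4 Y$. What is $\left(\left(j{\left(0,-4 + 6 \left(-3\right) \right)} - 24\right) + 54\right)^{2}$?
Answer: $900$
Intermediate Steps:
$\left(\left(j{\left(0,-4 + 6 \left(-3\right) \right)} - 24\right) + 54\right)^{2} = \left(\left(4 \cdot 0 - 24\right) + 54\right)^{2} = \left(\left(0 - 24\right) + 54\right)^{2} = \left(-24 + 54\right)^{2} = 30^{2} = 900$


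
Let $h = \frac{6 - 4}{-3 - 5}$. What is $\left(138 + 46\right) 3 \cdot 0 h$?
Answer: $0$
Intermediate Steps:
$h = - \frac{1}{4}$ ($h = \frac{2}{-8} = 2 \left(- \frac{1}{8}\right) = - \frac{1}{4} \approx -0.25$)
$\left(138 + 46\right) 3 \cdot 0 h = \left(138 + 46\right) 3 \cdot 0 \left(- \frac{1}{4}\right) = 184 \cdot 0 \left(- \frac{1}{4}\right) = 184 \cdot 0 = 0$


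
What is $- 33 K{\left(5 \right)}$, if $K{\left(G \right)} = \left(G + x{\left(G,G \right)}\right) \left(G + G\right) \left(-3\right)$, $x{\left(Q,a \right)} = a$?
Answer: $9900$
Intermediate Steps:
$K{\left(G \right)} = - 12 G^{2}$ ($K{\left(G \right)} = \left(G + G\right) \left(G + G\right) \left(-3\right) = 2 G 2 G \left(-3\right) = 4 G^{2} \left(-3\right) = - 12 G^{2}$)
$- 33 K{\left(5 \right)} = - 33 \left(- 12 \cdot 5^{2}\right) = - 33 \left(\left(-12\right) 25\right) = \left(-33\right) \left(-300\right) = 9900$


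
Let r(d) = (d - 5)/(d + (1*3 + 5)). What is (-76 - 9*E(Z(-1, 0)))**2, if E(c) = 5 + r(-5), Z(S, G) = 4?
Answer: 8281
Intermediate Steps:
r(d) = (-5 + d)/(8 + d) (r(d) = (-5 + d)/(d + (3 + 5)) = (-5 + d)/(d + 8) = (-5 + d)/(8 + d))
E(c) = 5/3 (E(c) = 5 + (-5 - 5)/(8 - 5) = 5 - 10/3 = 5/3)
(-76 - 9*E(Z(-1, 0)))**2 = (-76 - 9*5/3)**2 = (-76 - 15)**2 = (-91)**2 = 8281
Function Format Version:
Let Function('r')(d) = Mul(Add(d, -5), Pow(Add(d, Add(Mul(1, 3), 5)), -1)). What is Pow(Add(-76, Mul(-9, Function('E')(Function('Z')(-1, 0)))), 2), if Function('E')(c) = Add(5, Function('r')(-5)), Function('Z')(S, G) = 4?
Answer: 8281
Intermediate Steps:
Function('r')(d) = Mul(Pow(Add(8, d), -1), Add(-5, d)) (Function('r')(d) = Mul(Add(-5, d), Pow(Add(d, Add(3, 5)), -1)) = Mul(Add(-5, d), Pow(Add(d, 8), -1)) = Mul(Add(-5, d), Pow(Add(8, d), -1)) = Mul(Pow(Add(8, d), -1), Add(-5, d)))
Function('E')(c) = Rational(5, 3) (Function('E')(c) = Add(5, Mul(Pow(Add(8, -5), -1), Add(-5, -5))) = Add(5, Mul(Pow(3, -1), -10)) = Add(5, Mul(Rational(1, 3), -10)) = Add(5, Rational(-10, 3)) = Rational(5, 3))
Pow(Add(-76, Mul(-9, Function('E')(Function('Z')(-1, 0)))), 2) = Pow(Add(-76, Mul(-9, Rational(5, 3))), 2) = Pow(Add(-76, -15), 2) = Pow(-91, 2) = 8281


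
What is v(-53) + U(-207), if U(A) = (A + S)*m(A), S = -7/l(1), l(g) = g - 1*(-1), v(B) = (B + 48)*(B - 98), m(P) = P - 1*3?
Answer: 44960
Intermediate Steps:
m(P) = -3 + P (m(P) = P - 3 = -3 + P)
v(B) = (-98 + B)*(48 + B) (v(B) = (48 + B)*(-98 + B) = (-98 + B)*(48 + B))
l(g) = 1 + g (l(g) = g + 1 = 1 + g)
S = -7/2 (S = -7/(1 + 1) = -7/2 ≈ -3.5000)
U(A) = (-3 + A)*(-7/2 + A) (U(A) = (A - 7/2)*(-3 + A) = (-7/2 + A)*(-3 + A) = (-3 + A)*(-7/2 + A))
v(-53) + U(-207) = (-4704 + (-53)² - 50*(-53)) + (-7 + 2*(-207))*(-3 - 207)/2 = (-4704 + 2809 + 2650) + (½)*(-7 - 414)*(-210) = 755 + (½)*(-421)*(-210) = 755 + 44205 = 44960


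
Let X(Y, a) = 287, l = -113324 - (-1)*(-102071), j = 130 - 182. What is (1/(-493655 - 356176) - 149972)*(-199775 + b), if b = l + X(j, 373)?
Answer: 52877192964191239/849831 ≈ 6.2221e+10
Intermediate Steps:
j = -52
l = -215395 (l = -113324 - 1*102071 = -113324 - 102071 = -215395)
b = -215108 (b = -215395 + 287 = -215108)
(1/(-493655 - 356176) - 149972)*(-199775 + b) = (1/(-493655 - 356176) - 149972)*(-199775 - 215108) = (1/(-849831) - 149972)*(-414883) = (-1/849831 - 149972)*(-414883) = -127450854733/849831*(-414883) = 52877192964191239/849831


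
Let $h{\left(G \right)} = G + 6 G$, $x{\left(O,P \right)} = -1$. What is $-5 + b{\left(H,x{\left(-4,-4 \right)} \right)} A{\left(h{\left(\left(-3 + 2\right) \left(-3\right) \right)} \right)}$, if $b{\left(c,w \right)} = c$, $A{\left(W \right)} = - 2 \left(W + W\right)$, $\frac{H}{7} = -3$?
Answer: $1759$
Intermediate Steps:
$h{\left(G \right)} = 7 G$
$H = -21$ ($H = 7 \left(-3\right) = -21$)
$A{\left(W \right)} = - 4 W$ ($A{\left(W \right)} = - 2 \cdot 2 W = - 4 W$)
$-5 + b{\left(H,x{\left(-4,-4 \right)} \right)} A{\left(h{\left(\left(-3 + 2\right) \left(-3\right) \right)} \right)} = -5 - 21 \left(- 4 \cdot 7 \left(-3 + 2\right) \left(-3\right)\right) = -5 - 21 \left(- 4 \cdot 7 \left(\left(-1\right) \left(-3\right)\right)\right) = -5 - 21 \left(- 4 \cdot 7 \cdot 3\right) = -5 - 21 \left(\left(-4\right) 21\right) = -5 - -1764 = -5 + 1764 = 1759$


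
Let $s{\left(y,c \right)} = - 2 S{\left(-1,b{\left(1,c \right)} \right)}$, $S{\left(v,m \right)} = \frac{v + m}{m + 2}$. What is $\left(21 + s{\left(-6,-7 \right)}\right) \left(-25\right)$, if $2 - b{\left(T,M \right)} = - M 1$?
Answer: $-425$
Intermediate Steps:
$b{\left(T,M \right)} = 2 + M$ ($b{\left(T,M \right)} = 2 - - M 1 = 2 - - M = 2 + M$)
$S{\left(v,m \right)} = \frac{m + v}{2 + m}$
$s{\left(y,c \right)} = - \frac{2 \left(1 + c\right)}{4 + c}$ ($s{\left(y,c \right)} = - 2 \frac{\left(2 + c\right) - 1}{2 + \left(2 + c\right)} = - 2 \frac{1 + c}{4 + c} = - \frac{2 \left(1 + c\right)}{4 + c}$)
$\left(21 + s{\left(-6,-7 \right)}\right) \left(-25\right) = \left(21 + \frac{2 \left(-1 - -7\right)}{4 - 7}\right) \left(-25\right) = \left(21 + \frac{2 \left(-1 + 7\right)}{-3}\right) \left(-25\right) = \left(21 + 2 \left(- \frac{1}{3}\right) 6\right) \left(-25\right) = \left(21 - 4\right) \left(-25\right) = 17 \left(-25\right) = -425$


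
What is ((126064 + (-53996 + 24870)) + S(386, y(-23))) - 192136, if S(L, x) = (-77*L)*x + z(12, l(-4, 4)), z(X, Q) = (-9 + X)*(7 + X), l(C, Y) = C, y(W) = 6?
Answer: -273473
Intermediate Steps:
S(L, x) = 57 - 77*L*x (S(L, x) = (-77*L)*x + (-63 + 12**2 - 2*12) = -77*L*x + (-63 + 144 - 24) = -77*L*x + 57 = 57 - 77*L*x)
((126064 + (-53996 + 24870)) + S(386, y(-23))) - 192136 = ((126064 + (-53996 + 24870)) + (57 - 77*386*6)) - 192136 = ((126064 - 29126) + (57 - 178332)) - 192136 = (96938 - 178275) - 192136 = -81337 - 192136 = -273473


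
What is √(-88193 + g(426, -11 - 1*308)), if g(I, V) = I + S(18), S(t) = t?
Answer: I*√87749 ≈ 296.22*I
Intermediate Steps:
g(I, V) = 18 + I (g(I, V) = I + 18 = 18 + I)
√(-88193 + g(426, -11 - 1*308)) = √(-88193 + (18 + 426)) = √(-88193 + 444) = √(-87749) = I*√87749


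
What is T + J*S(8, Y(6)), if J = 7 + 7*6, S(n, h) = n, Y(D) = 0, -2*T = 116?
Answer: 334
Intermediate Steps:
T = -58 (T = -1/2*116 = -58)
J = 49 (J = 7 + 42 = 49)
T + J*S(8, Y(6)) = -58 + 49*8 = -58 + 392 = 334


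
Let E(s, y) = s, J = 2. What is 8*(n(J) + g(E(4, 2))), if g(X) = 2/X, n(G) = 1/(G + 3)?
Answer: 28/5 ≈ 5.6000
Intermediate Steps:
n(G) = 1/(3 + G)
8*(n(J) + g(E(4, 2))) = 8*(1/(3 + 2) + 2/4) = 8*(1/5 + 2*(1/4)) = 8*(1/5 + 1/2) = 8*(7/10) = 28/5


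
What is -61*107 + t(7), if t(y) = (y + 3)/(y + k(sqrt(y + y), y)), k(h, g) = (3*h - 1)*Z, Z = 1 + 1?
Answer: -3126483/479 + 60*sqrt(14)/479 ≈ -6526.6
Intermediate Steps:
Z = 2
k(h, g) = -2 + 6*h (k(h, g) = (3*h - 1)*2 = (-1 + 3*h)*2 = -2 + 6*h)
t(y) = (3 + y)/(-2 + y + 6*sqrt(2)*sqrt(y)) (t(y) = (y + 3)/(y + (-2 + 6*sqrt(y + y))) = (3 + y)/(y + (-2 + 6*sqrt(2*y))) = (3 + y)/(y + (-2 + 6*(sqrt(2)*sqrt(y)))) = (3 + y)/(y + (-2 + 6*sqrt(2)*sqrt(y))) = (3 + y)/(-2 + y + 6*sqrt(2)*sqrt(y)))
-61*107 + t(7) = -61*107 + (3 + 7)/(-2 + 7 + 6*sqrt(2)*sqrt(7)) = -6527 + 10/(-2 + 7 + 6*sqrt(14)) = -6527 + 10/(5 + 6*sqrt(14))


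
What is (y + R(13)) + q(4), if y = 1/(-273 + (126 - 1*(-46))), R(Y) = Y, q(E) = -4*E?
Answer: -304/101 ≈ -3.0099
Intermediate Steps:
y = -1/101 (y = 1/(-273 + (126 + 46)) = 1/(-273 + 172) = 1/(-101) = -1/101 ≈ -0.0099010)
(y + R(13)) + q(4) = (-1/101 + 13) - 4*4 = 1312/101 - 16 = -304/101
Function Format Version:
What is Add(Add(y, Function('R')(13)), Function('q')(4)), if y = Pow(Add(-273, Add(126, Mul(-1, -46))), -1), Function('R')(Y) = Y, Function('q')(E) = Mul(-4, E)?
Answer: Rational(-304, 101) ≈ -3.0099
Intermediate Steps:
y = Rational(-1, 101) (y = Pow(Add(-273, Add(126, 46)), -1) = Pow(Add(-273, 172), -1) = Pow(-101, -1) = Rational(-1, 101) ≈ -0.0099010)
Add(Add(y, Function('R')(13)), Function('q')(4)) = Add(Add(Rational(-1, 101), 13), Mul(-4, 4)) = Add(Rational(1312, 101), -16) = Rational(-304, 101)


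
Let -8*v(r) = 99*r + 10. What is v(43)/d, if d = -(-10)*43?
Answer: -4267/3440 ≈ -1.2404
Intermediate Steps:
v(r) = -5/4 - 99*r/8 (v(r) = -(99*r + 10)/8 = -(10 + 99*r)/8 = -5/4 - 99*r/8)
d = 430 (d = -10*(-43) = 430)
v(43)/d = (-5/4 - 99/8*43)/430 = (-5/4 - 4257/8)*(1/430) = -4267/8*1/430 = -4267/3440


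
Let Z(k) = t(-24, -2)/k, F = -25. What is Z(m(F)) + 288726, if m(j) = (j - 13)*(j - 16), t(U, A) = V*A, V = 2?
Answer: 224917552/779 ≈ 2.8873e+5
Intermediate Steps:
t(U, A) = 2*A
m(j) = (-16 + j)*(-13 + j) (m(j) = (-13 + j)*(-16 + j) = (-16 + j)*(-13 + j))
Z(k) = -4/k (Z(k) = (2*(-2))/k = -4/k)
Z(m(F)) + 288726 = -4/(208 + (-25)**2 - 29*(-25)) + 288726 = -4/(208 + 625 + 725) + 288726 = -4/1558 + 288726 = -4*1/1558 + 288726 = -2/779 + 288726 = 224917552/779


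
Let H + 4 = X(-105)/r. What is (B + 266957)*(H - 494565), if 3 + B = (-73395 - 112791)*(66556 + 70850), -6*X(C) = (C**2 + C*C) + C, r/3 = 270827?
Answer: 10279885931852446951733/812481 ≈ 1.2652e+16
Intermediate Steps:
r = 812481 (r = 3*270827 = 812481)
X(C) = -C**2/3 - C/6 (X(C) = -((C**2 + C*C) + C)/6 = -((C**2 + C**2) + C)/6 = -(2*C**2 + C)/6 = -(C + 2*C**2)/6 = -C**2/3 - C/6)
H = -6507163/1624962 (H = -4 - 1/6*(-105)*(1 + 2*(-105))/812481 = -4 - 1/6*(-105)*(1 - 210)*(1/812481) = -4 - 1/6*(-105)*(-209)*(1/812481) = -4 - 7315/2*1/812481 = -4 - 7315/1624962 = -6507163/1624962 ≈ -4.0045)
B = -25583073519 (B = -3 + (-73395 - 112791)*(66556 + 70850) = -3 - 186186*137406 = -3 - 25583073516 = -25583073519)
(B + 266957)*(H - 494565) = (-25583073519 + 266957)*(-6507163/1624962 - 494565) = -25582806562*(-803655838693/1624962) = 10279885931852446951733/812481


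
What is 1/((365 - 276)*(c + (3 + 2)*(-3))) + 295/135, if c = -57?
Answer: 42005/19224 ≈ 2.1850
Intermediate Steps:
1/((365 - 276)*(c + (3 + 2)*(-3))) + 295/135 = 1/((365 - 276)*(-57 + (3 + 2)*(-3))) + 295/135 = 1/(89*(-57 + 5*(-3))) + 295*(1/135) = 1/(89*(-57 - 15)) + 59/27 = (1/89)/(-72) + 59/27 = (1/89)*(-1/72) + 59/27 = -1/6408 + 59/27 = 42005/19224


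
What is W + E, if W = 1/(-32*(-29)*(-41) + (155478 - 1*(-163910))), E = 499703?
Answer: 140586442021/281340 ≈ 4.9970e+5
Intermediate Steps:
W = 1/281340 (W = 1/(928*(-41) + (155478 + 163910)) = 1/(-38048 + 319388) = 1/281340 ≈ 3.5544e-6)
W + E = 1/281340 + 499703 = 140586442021/281340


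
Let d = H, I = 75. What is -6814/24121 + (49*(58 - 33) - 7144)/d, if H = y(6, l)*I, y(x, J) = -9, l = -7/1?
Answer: 46057583/5427225 ≈ 8.4864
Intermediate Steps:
l = -7 (l = -7*1 = -7)
H = -675 (H = -9*75 = -675)
d = -675
-6814/24121 + (49*(58 - 33) - 7144)/d = -6814/24121 + (49*(58 - 33) - 7144)/(-675) = -6814*1/24121 + (49*25 - 7144)*(-1/675) = -6814/24121 + (1225 - 7144)*(-1/675) = -6814/24121 - 5919*(-1/675) = -6814/24121 + 1973/225 = 46057583/5427225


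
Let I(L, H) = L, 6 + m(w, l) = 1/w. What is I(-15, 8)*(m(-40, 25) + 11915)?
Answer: -1429077/8 ≈ -1.7863e+5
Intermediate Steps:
m(w, l) = -6 + 1/w
I(-15, 8)*(m(-40, 25) + 11915) = -15*((-6 + 1/(-40)) + 11915) = -15*((-6 - 1/40) + 11915) = -15*(-241/40 + 11915) = -15*476359/40 = -1429077/8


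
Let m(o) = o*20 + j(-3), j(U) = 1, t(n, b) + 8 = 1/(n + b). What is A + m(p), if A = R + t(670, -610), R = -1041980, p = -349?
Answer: -62938019/60 ≈ -1.0490e+6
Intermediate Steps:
t(n, b) = -8 + 1/(b + n) (t(n, b) = -8 + 1/(n + b) = -8 + 1/(b + n))
A = -62519279/60 (A = -1041980 + (1 - 8*(-610) - 8*670)/(-610 + 670) = -1041980 + (1 + 4880 - 5360)/60 = -1041980 + (1/60)*(-479) = -1041980 - 479/60 = -62519279/60 ≈ -1.0420e+6)
m(o) = 1 + 20*o (m(o) = o*20 + 1 = 20*o + 1 = 1 + 20*o)
A + m(p) = -62519279/60 + (1 + 20*(-349)) = -62519279/60 + (1 - 6980) = -62519279/60 - 6979 = -62938019/60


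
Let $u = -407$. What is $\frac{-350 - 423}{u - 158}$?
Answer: $\frac{773}{565} \approx 1.3681$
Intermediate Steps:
$\frac{-350 - 423}{u - 158} = \frac{-350 - 423}{-407 - 158} = - \frac{773}{-565} = \left(-773\right) \left(- \frac{1}{565}\right) = \frac{773}{565}$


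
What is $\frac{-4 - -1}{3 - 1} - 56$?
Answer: $- \frac{115}{2} \approx -57.5$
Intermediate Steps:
$\frac{-4 - -1}{3 - 1} - 56 = \frac{-4 + 1}{2} - 56 = \left(-3\right) \frac{1}{2} - 56 = - \frac{3}{2} - 56 = - \frac{115}{2}$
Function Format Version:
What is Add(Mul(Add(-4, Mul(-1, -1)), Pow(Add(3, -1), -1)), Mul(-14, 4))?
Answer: Rational(-115, 2) ≈ -57.500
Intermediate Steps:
Add(Mul(Add(-4, Mul(-1, -1)), Pow(Add(3, -1), -1)), Mul(-14, 4)) = Add(Mul(Add(-4, 1), Pow(2, -1)), -56) = Add(Mul(-3, Rational(1, 2)), -56) = Add(Rational(-3, 2), -56) = Rational(-115, 2)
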